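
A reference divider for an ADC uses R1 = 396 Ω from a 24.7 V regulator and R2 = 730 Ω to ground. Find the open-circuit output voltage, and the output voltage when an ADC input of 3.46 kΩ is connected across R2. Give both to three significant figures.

Open-circuit: V = 24.7 × 730/(396 + 730) = 16.0 V.
With the load, R2 becomes R2‖R_L = 602.8 Ω, so V = 24.7 × 602.8/998.8 = 14.9 V.

Unloaded: 16.0 V; loaded: 14.9 V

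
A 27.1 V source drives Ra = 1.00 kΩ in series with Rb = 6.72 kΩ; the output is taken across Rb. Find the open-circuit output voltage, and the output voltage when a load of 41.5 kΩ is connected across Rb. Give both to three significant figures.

Unloaded: 23.6 V; loaded: 23.1 V

Open-circuit: V = 27.1 × 6.72/(1.00 + 6.72) = 23.6 V.
With the load, Rb becomes Rb‖R_L = 5.783 kΩ, so V = 27.1 × 5.783/6.783 = 23.1 V.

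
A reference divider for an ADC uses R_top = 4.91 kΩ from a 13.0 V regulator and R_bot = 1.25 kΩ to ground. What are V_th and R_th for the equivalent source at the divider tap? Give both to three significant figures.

V_th is the open-circuit tap voltage: 13.0 × 1.25/(4.91 + 1.25) = 2.64 V.
With the supply zeroed, R_top and R_bot appear in parallel from the tap: R_th = R_top‖R_bot = (4.91 × 1.25)/6.160 = 996 Ω.

V_th = 2.64 V, R_th = 996 Ω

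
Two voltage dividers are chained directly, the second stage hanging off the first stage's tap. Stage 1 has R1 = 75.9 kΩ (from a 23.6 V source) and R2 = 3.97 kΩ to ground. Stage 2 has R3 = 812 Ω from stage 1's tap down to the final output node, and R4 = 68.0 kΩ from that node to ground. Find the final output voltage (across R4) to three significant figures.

V_out ≈ 1.10 V

Stage 2 presents R3+R4 = 68810 Ω as a load on stage 1's tap.
Stage 1's lower leg becomes R2‖(R3+R4) = 3753 Ω, so V_mid = 23.6 × 3753/79650 = 1.112 V.
Stage 2 is itself unloaded: V_out = V_mid × R4/(R3+R4) = 1.112 × 68000/68810 = 1.10 V.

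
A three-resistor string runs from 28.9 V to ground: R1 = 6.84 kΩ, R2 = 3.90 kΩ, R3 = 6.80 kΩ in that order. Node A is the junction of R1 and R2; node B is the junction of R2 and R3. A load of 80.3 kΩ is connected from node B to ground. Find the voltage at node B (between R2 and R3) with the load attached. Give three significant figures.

V ≈ 10.7 V

At node B, R3 is in parallel with the load: R3‖R_L = 6.269 kΩ.
Below node A the resistance is R2 + (R3‖R_L) = 10.17 kΩ, so V_A = 28.9 × 10.17/17.01 = 17.28 V.
Then V_B = V_A × (R3‖R_L)/(R2 + R3‖R_L) = 17.28 × 6.269/10.17 = 10.7 V.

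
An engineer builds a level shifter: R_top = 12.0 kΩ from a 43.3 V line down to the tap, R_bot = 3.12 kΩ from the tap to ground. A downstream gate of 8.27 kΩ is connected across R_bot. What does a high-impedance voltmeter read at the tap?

V_out ≈ 6.88 V

The load sits in parallel with R_bot: R_bot‖R_L = (3.12 × 8.27) / (3.12 + 8.27) = 2.265 kΩ.
V_out = 43.3 × 2.265 / (12.0 + 2.265) = 43.3 × 2.265/14.27 = 6.88 V.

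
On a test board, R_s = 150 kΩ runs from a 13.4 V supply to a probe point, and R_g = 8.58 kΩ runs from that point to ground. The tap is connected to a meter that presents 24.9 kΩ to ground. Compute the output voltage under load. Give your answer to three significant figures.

V_out ≈ 0.547 V

The load sits in parallel with R_g: R_g‖R_L = (8.58 × 24.9) / (8.58 + 24.9) = 6.381 kΩ.
V_out = 13.4 × 6.381 / (150 + 6.381) = 13.4 × 6.381/156.4 = 0.547 V.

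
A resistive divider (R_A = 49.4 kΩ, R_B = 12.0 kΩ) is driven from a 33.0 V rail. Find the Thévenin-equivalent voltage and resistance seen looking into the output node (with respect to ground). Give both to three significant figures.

V_th is the open-circuit tap voltage: 33.0 × 12.0/(49.4 + 12.0) = 6.45 V.
With the supply zeroed, R_A and R_B appear in parallel from the tap: R_th = R_A‖R_B = (49.4 × 12.0)/61.40 = 9.65 kΩ.

V_th = 6.45 V, R_th = 9.65 kΩ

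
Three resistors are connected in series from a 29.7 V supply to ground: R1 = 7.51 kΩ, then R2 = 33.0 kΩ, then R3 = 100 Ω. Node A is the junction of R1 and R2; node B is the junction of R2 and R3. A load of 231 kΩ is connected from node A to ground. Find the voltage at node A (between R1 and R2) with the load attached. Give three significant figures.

V ≈ 23.6 V

Below node A the series string R2+R3 = 33100 Ω sits in parallel with the 231000 Ω load: 28950 Ω.
V_A = 29.7 × 28950/(7510 + 28950) = 23.6 V.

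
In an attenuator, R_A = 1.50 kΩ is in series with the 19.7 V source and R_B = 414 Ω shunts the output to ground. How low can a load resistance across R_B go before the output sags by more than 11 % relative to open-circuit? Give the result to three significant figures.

Output resistance R_th = R_A‖R_B = (1500 × 414)/1914 = 324.5 Ω.
The fractional drop is R_th/(R_th + R_L); requiring this ≤ 0.110 gives R_L ≥ R_th(1/0.110 − 1) = 324.5 × 8.091 = 2.63 kΩ.

R_L(min) ≈ 2.63 kΩ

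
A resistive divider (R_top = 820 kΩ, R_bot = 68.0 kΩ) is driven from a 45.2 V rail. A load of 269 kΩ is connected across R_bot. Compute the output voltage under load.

The load sits in parallel with R_bot: R_bot‖R_L = (68.0 × 269) / (68.0 + 269) = 54.28 kΩ.
V_out = 45.2 × 54.28 / (820 + 54.28) = 45.2 × 54.28/874.3 = 2.81 V.

V_out ≈ 2.81 V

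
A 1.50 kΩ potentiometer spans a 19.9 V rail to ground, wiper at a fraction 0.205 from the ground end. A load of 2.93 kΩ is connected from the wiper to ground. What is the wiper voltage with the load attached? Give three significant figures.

The wiper splits the pot into (1−α)R = 1192 Ω above and αR = 307.5 Ω below.
Lower section ‖ load = 278.3 Ω.
V_wiper = 19.9 × 278.3/(1192 + 278.3) = 3.77 V.

V ≈ 3.77 V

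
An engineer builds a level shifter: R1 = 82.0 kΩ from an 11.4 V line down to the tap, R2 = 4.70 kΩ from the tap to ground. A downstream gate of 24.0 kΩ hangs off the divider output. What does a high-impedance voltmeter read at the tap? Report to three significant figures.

V_out ≈ 0.521 V

The load sits in parallel with R2: R2‖R_L = (4.70 × 24.0) / (4.70 + 24.0) = 3.930 kΩ.
V_out = 11.4 × 3.930 / (82.0 + 3.930) = 11.4 × 3.930/85.93 = 0.521 V.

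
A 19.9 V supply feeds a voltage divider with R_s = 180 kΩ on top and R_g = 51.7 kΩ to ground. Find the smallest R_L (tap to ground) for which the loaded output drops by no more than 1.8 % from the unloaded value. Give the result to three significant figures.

Output resistance R_th = R_s‖R_g = (180 × 51.7)/231.7 = 40.16 kΩ.
The fractional drop is R_th/(R_th + R_L); requiring this ≤ 0.0180 gives R_L ≥ R_th(1/0.0180 − 1) = 40.16 × 54.56 = 2.19 MΩ.

R_L(min) ≈ 2.19 MΩ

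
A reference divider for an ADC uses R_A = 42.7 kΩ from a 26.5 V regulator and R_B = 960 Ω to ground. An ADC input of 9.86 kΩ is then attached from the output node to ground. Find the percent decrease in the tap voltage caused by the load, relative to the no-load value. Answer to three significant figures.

Unloaded V = 26.5 × 960/43660 = 0.58268 V.
Loaded: R_B‖R_L = 874.8 Ω, giving V = 26.5 × 874.8/43570 = 0.53202 V.
Drop = (0.58268 − 0.53202) / 0.58268 = 8.69 %.

8.69 %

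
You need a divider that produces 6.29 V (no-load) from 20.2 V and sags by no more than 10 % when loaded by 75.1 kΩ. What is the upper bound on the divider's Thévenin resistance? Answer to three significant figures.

R_th ≤ 8.34 kΩ

Loading drop = R_th/(R_th + R_L) ≤ 0.100, so R_th ≤ R_L · ε/(1−ε) = 75.1 kΩ × 0.100/0.9000 = 8.34 kΩ.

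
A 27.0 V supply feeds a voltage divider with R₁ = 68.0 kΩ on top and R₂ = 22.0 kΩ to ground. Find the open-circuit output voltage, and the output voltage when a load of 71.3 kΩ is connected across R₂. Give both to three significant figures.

Unloaded: 6.60 V; loaded: 5.35 V

Open-circuit: V = 27.0 × 22.0/(68.0 + 22.0) = 6.60 V.
With the load, R₂ becomes R₂‖R_L = 16.81 kΩ, so V = 27.0 × 16.81/84.81 = 5.35 V.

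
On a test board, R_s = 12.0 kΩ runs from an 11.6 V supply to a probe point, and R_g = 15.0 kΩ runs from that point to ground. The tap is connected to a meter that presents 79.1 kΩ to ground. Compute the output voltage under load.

V_out ≈ 5.94 V

The load sits in parallel with R_g: R_g‖R_L = (15.0 × 79.1) / (15.0 + 79.1) = 12.61 kΩ.
V_out = 11.6 × 12.61 / (12.0 + 12.61) = 11.6 × 12.61/24.61 = 5.94 V.
(Unloaded it would have been 6.44 V.)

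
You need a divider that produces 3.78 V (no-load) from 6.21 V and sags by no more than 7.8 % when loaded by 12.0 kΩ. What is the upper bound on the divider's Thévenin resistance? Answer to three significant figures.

Loading drop = R_th/(R_th + R_L) ≤ 0.0780, so R_th ≤ R_L · ε/(1−ε) = 12.0 kΩ × 0.0780/0.9220 = 1.02 kΩ.
(Any R1, R2 with R2/(R1+R2) = 0.609 and R1‖R2 ≤ 1.02 kΩ will meet the spec.)

R_th ≤ 1.02 kΩ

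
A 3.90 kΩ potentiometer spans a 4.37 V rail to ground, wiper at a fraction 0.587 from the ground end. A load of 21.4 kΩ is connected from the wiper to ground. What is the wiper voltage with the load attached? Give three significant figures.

The wiper splits the pot into (1−α)R = 1.611 kΩ above and αR = 2.289 kΩ below.
Lower section ‖ load = 2.068 kΩ.
V_wiper = 4.37 × 2.068/(1.611 + 2.068) = 2.46 V.

V ≈ 2.46 V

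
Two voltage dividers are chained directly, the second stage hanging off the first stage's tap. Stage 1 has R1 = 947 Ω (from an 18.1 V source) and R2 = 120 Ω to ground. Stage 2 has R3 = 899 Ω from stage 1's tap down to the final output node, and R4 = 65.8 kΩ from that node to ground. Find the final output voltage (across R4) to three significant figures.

V_out ≈ 2.00 V

Stage 2 presents R3+R4 = 66700 Ω as a load on stage 1's tap.
Stage 1's lower leg becomes R2‖(R3+R4) = 119.8 Ω, so V_mid = 18.1 × 119.8/1067 = 2.032 V.
Stage 2 is itself unloaded: V_out = V_mid × R4/(R3+R4) = 2.032 × 65800/66700 = 2.00 V.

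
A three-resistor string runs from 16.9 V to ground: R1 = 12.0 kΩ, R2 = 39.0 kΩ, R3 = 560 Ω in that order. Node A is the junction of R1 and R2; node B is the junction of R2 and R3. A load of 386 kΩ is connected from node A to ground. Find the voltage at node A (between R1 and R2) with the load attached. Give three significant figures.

V ≈ 12.7 V

Below node A the series string R2+R3 = 39560 Ω sits in parallel with the 386000 Ω load: 35880 Ω.
V_A = 16.9 × 35880/(12000 + 35880) = 12.7 V.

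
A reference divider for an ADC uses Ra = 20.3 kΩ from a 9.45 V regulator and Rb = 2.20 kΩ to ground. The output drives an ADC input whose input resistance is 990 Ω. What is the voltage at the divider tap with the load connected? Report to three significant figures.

V_out ≈ 0.307 V

The load sits in parallel with Rb: Rb‖R_L = (2200 × 990) / (2200 + 990) = 682.8 Ω.
V_out = 9.45 × 682.8 / (20300 + 682.8) = 9.45 × 682.8/20980 = 0.307 V.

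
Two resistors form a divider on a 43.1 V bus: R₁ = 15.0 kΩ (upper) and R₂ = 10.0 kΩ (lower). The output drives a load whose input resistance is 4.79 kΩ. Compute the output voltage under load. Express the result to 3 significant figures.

V_out ≈ 7.65 V

The load sits in parallel with R₂: R₂‖R_L = (10.0 × 4.79) / (10.0 + 4.79) = 3.239 kΩ.
V_out = 43.1 × 3.239 / (15.0 + 3.239) = 43.1 × 3.239/18.24 = 7.65 V.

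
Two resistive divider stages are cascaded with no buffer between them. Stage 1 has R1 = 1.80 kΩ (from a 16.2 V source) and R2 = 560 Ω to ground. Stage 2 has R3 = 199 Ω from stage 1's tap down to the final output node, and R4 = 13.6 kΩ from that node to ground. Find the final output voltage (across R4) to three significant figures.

Stage 2 presents R3+R4 = 13800 Ω as a load on stage 1's tap.
Stage 1's lower leg becomes R2‖(R3+R4) = 538.2 Ω, so V_mid = 16.2 × 538.2/2338 = 3.729 V.
Stage 2 is itself unloaded: V_out = V_mid × R4/(R3+R4) = 3.729 × 13600/13800 = 3.67 V.

V_out ≈ 3.67 V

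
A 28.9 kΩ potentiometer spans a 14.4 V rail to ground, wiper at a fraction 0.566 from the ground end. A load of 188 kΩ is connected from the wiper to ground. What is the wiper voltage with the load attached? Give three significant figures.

The wiper splits the pot into (1−α)R = 12.54 kΩ above and αR = 16.36 kΩ below.
Lower section ‖ load = 15.05 kΩ.
V_wiper = 14.4 × 15.05/(12.54 + 15.05) = 7.85 V.

V ≈ 7.85 V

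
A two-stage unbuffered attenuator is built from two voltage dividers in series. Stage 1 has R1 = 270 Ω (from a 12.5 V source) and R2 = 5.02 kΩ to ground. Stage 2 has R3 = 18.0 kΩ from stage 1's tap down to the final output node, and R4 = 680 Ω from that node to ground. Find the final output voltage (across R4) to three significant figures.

V_out ≈ 0.426 V

Stage 2 presents R3+R4 = 18680 Ω as a load on stage 1's tap.
Stage 1's lower leg becomes R2‖(R3+R4) = 3957 Ω, so V_mid = 12.5 × 3957/4227 = 11.70 V.
Stage 2 is itself unloaded: V_out = V_mid × R4/(R3+R4) = 11.70 × 680/18680 = 0.426 V.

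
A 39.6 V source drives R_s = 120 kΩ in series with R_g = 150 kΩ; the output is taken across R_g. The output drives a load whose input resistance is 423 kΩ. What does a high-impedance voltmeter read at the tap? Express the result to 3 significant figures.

The load sits in parallel with R_g: R_g‖R_L = (150 × 423) / (150 + 423) = 110.7 kΩ.
V_out = 39.6 × 110.7 / (120 + 110.7) = 39.6 × 110.7/230.7 = 19.0 V.

V_out ≈ 19.0 V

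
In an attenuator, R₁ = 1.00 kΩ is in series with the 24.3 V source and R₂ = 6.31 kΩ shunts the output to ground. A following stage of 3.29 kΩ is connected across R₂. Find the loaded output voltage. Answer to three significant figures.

V_out ≈ 16.6 V

The load sits in parallel with R₂: R₂‖R_L = (6.31 × 3.29) / (6.31 + 3.29) = 2.162 kΩ.
V_out = 24.3 × 2.162 / (1.00 + 2.162) = 24.3 × 2.162/3.162 = 16.6 V.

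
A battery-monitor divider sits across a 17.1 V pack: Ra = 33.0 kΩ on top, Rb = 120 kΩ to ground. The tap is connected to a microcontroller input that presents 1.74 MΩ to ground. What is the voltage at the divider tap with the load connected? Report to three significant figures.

The load sits in parallel with Rb: Rb‖R_L = (120 × 1740) / (120 + 1740) = 112.3 kΩ.
V_out = 17.1 × 112.3 / (33.0 + 112.3) = 17.1 × 112.3/145.3 = 13.2 V.

V_out ≈ 13.2 V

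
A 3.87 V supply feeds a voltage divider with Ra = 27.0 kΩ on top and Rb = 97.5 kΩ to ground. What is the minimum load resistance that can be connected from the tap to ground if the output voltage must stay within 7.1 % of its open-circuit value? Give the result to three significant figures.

Output resistance R_th = Ra‖Rb = (27.0 × 97.5)/124.5 = 21.14 kΩ.
The fractional drop is R_th/(R_th + R_L); requiring this ≤ 0.0710 gives R_L ≥ R_th(1/0.0710 − 1) = 21.14 × 13.08 = 277 kΩ.

R_L(min) ≈ 277 kΩ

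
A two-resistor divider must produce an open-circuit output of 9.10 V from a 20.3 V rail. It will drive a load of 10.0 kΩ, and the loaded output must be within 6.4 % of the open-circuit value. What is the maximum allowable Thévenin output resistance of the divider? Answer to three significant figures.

Loading drop = R_th/(R_th + R_L) ≤ 0.0640, so R_th ≤ R_L · ε/(1−ε) = 10.0 kΩ × 0.0640/0.9360 = 684 Ω.

R_th ≤ 684 Ω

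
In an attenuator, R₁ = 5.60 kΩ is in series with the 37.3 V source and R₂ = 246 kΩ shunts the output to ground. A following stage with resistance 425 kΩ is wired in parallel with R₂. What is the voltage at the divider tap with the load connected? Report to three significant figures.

The load sits in parallel with R₂: R₂‖R_L = (246 × 425) / (246 + 425) = 155.8 kΩ.
V_out = 37.3 × 155.8 / (5.60 + 155.8) = 37.3 × 155.8/161.4 = 36.0 V.

V_out ≈ 36.0 V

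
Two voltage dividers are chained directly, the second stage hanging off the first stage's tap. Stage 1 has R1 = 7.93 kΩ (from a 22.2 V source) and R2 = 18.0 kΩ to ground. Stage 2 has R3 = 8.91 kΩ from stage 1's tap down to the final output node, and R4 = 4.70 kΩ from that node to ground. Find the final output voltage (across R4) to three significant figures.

V_out ≈ 3.79 V

Stage 2 presents R3+R4 = 13.61 kΩ as a load on stage 1's tap.
Stage 1's lower leg becomes R2‖(R3+R4) = 7.750 kΩ, so V_mid = 22.2 × 7.750/15.68 = 10.97 V.
Stage 2 is itself unloaded: V_out = V_mid × R4/(R3+R4) = 10.97 × 4.70/13.61 = 3.79 V.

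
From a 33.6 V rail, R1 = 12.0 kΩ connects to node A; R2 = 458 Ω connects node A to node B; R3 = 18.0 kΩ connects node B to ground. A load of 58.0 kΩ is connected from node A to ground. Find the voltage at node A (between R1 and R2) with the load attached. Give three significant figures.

Below node A the series string R2+R3 = 18460 Ω sits in parallel with the 58000 Ω load: 14000 Ω.
V_A = 33.6 × 14000/(12000 + 14000) = 18.1 V.

V ≈ 18.1 V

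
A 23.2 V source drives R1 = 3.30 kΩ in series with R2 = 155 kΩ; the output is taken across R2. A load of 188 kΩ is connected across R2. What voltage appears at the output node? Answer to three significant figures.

V_out ≈ 22.3 V

The load sits in parallel with R2: R2‖R_L = (155 × 188) / (155 + 188) = 84.96 kΩ.
V_out = 23.2 × 84.96 / (3.30 + 84.96) = 23.2 × 84.96/88.26 = 22.3 V.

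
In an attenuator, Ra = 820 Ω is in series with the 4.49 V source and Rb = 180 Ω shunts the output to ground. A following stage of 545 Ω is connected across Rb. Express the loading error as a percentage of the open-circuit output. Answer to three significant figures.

Unloaded V = 4.49 × 180/1000 = 0.8082 V.
Loaded: Rb‖R_L = 135.3 Ω, giving V = 4.49 × 135.3/955.3 = 0.6360 V.
Drop = (0.8082 − 0.6360) / 0.8082 = 21.3 %.

21.3 %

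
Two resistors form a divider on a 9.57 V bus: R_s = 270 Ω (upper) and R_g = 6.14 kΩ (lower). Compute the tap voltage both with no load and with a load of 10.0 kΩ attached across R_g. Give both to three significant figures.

Open-circuit: V = 9.57 × 6140/(270 + 6140) = 9.17 V.
With the load, R_g becomes R_g‖R_L = 3804 Ω, so V = 9.57 × 3804/4074 = 8.94 V.

Unloaded: 9.17 V; loaded: 8.94 V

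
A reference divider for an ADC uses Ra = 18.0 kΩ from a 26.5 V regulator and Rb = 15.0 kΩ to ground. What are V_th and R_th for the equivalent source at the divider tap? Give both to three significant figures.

V_th = 12.0 V, R_th = 8.18 kΩ

V_th is the open-circuit tap voltage: 26.5 × 15.0/(18.0 + 15.0) = 12.0 V.
With the supply zeroed, Ra and Rb appear in parallel from the tap: R_th = Ra‖Rb = (18.0 × 15.0)/33.00 = 8.18 kΩ.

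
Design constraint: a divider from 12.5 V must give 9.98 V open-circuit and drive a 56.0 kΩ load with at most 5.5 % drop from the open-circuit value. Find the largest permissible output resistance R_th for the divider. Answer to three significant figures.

R_th ≤ 3.26 kΩ

Loading drop = R_th/(R_th + R_L) ≤ 0.0550, so R_th ≤ R_L · ε/(1−ε) = 56.0 kΩ × 0.0550/0.9450 = 3.26 kΩ.
(Any R1, R2 with R2/(R1+R2) = 0.798 and R1‖R2 ≤ 3.26 kΩ will meet the spec.)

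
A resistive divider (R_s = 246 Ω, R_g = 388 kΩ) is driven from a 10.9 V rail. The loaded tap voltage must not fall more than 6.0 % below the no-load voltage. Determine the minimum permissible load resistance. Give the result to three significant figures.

R_L(min) ≈ 3.85 kΩ

Output resistance R_th = R_s‖R_g = (246 × 388000)/388200 = 245.8 Ω.
The fractional drop is R_th/(R_th + R_L); requiring this ≤ 0.0600 gives R_L ≥ R_th(1/0.0600 − 1) = 245.8 × 15.67 = 3.85 kΩ.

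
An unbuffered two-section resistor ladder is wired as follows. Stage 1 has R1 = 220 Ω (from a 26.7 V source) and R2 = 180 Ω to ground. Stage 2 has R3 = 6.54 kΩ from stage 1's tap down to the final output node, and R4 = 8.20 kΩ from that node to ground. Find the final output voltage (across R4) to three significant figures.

Stage 2 presents R3+R4 = 14740 Ω as a load on stage 1's tap.
Stage 1's lower leg becomes R2‖(R3+R4) = 177.8 Ω, so V_mid = 26.7 × 177.8/397.8 = 11.93 V.
Stage 2 is itself unloaded: V_out = V_mid × R4/(R3+R4) = 11.93 × 8200/14740 = 6.64 V.

V_out ≈ 6.64 V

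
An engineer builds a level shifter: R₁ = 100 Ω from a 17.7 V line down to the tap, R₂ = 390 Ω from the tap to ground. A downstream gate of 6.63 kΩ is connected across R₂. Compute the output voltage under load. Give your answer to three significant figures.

The load sits in parallel with R₂: R₂‖R_L = (390 × 6630) / (390 + 6630) = 368.3 Ω.
V_out = 17.7 × 368.3 / (100 + 368.3) = 17.7 × 368.3/468.3 = 13.9 V.

V_out ≈ 13.9 V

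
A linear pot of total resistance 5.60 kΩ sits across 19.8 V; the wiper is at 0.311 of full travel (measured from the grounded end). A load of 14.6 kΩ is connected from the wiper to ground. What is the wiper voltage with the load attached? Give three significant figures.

The wiper splits the pot into (1−α)R = 3.858 kΩ above and αR = 1.742 kΩ below.
Lower section ‖ load = 1.556 kΩ.
V_wiper = 19.8 × 1.556/(3.858 + 1.556) = 5.69 V.

V ≈ 5.69 V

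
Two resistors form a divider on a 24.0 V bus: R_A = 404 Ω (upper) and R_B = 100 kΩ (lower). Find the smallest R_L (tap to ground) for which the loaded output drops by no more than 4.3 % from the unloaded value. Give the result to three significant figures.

Output resistance R_th = R_A‖R_B = (404 × 100000)/100400 = 402.4 Ω.
The fractional drop is R_th/(R_th + R_L); requiring this ≤ 0.0430 gives R_L ≥ R_th(1/0.0430 − 1) = 402.4 × 22.26 = 8.96 kΩ.

R_L(min) ≈ 8.96 kΩ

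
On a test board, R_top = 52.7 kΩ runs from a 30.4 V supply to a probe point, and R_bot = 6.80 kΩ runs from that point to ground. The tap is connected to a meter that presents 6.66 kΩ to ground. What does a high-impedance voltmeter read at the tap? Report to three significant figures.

V_out ≈ 1.82 V

The load sits in parallel with R_bot: R_bot‖R_L = (6.80 × 6.66) / (6.80 + 6.66) = 3.365 kΩ.
V_out = 30.4 × 3.365 / (52.7 + 3.365) = 30.4 × 3.365/56.06 = 1.82 V.
(Unloaded it would have been 3.47 V.)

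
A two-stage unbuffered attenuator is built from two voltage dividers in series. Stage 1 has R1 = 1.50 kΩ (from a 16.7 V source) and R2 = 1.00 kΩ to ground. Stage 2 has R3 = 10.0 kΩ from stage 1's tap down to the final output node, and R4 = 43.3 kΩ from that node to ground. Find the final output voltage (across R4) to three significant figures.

V_out ≈ 5.37 V

Stage 2 presents R3+R4 = 53.30 kΩ as a load on stage 1's tap.
Stage 1's lower leg becomes R2‖(R3+R4) = 0.9816 kΩ, so V_mid = 16.7 × 0.9816/2.482 = 6.606 V.
Stage 2 is itself unloaded: V_out = V_mid × R4/(R3+R4) = 6.606 × 43.3/53.30 = 5.37 V.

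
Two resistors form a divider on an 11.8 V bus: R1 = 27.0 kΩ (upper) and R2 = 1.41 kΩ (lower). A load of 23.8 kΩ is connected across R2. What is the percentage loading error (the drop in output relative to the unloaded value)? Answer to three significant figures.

5.33 %

The divider's output (Thévenin) resistance is R1‖R2 = 1.340 kΩ.
Fractional drop under load = R_th/(R_th + R_L) = 1.340 / (1.340 + 23.8) = 0.05330.
So the output falls by 5.33 %.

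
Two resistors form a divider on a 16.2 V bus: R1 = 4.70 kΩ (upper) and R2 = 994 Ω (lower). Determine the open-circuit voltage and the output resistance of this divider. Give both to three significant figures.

V_th is the open-circuit tap voltage: 16.2 × 994/(4700 + 994) = 2.83 V.
With the supply zeroed, R1 and R2 appear in parallel from the tap: R_th = R1‖R2 = (4700 × 994)/5694 = 820 Ω.

V_th = 2.83 V, R_th = 820 Ω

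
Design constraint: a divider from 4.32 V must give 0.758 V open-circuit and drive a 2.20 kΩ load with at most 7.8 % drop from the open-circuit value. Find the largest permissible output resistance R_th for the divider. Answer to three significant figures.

R_th ≤ 186 Ω

Loading drop = R_th/(R_th + R_L) ≤ 0.0780, so R_th ≤ R_L · ε/(1−ε) = 2.20 kΩ × 0.0780/0.9220 = 186 Ω.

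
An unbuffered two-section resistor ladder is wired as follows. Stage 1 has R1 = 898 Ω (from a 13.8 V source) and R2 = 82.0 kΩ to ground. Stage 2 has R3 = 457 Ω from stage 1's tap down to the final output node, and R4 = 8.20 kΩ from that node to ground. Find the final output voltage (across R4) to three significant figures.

V_out ≈ 11.7 V

Stage 2 presents R3+R4 = 8657 Ω as a load on stage 1's tap.
Stage 1's lower leg becomes R2‖(R3+R4) = 7830 Ω, so V_mid = 13.8 × 7830/8728 = 12.38 V.
Stage 2 is itself unloaded: V_out = V_mid × R4/(R3+R4) = 12.38 × 8200/8657 = 11.7 V.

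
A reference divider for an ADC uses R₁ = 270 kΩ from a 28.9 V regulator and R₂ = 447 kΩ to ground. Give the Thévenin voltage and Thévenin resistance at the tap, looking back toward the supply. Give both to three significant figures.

V_th = 18.0 V, R_th = 168 kΩ

V_th is the open-circuit tap voltage: 28.9 × 447/(270 + 447) = 18.0 V.
With the supply zeroed, R₁ and R₂ appear in parallel from the tap: R_th = R₁‖R₂ = (270 × 447)/717.0 = 168 kΩ.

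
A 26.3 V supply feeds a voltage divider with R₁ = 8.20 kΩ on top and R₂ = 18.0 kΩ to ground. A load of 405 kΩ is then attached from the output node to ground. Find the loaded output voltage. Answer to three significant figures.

V_out ≈ 17.8 V

The load sits in parallel with R₂: R₂‖R_L = (18.0 × 405) / (18.0 + 405) = 17.23 kΩ.
V_out = 26.3 × 17.23 / (8.20 + 17.23) = 26.3 × 17.23/25.43 = 17.8 V.
(Unloaded it would have been 18.1 V.)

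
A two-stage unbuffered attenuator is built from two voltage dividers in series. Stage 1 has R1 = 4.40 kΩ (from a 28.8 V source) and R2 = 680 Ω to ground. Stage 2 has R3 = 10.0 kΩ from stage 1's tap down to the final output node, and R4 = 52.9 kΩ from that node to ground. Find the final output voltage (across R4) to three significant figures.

Stage 2 presents R3+R4 = 62900 Ω as a load on stage 1's tap.
Stage 1's lower leg becomes R2‖(R3+R4) = 672.7 Ω, so V_mid = 28.8 × 672.7/5073 = 3.819 V.
Stage 2 is itself unloaded: V_out = V_mid × R4/(R3+R4) = 3.819 × 52900/62900 = 3.21 V.

V_out ≈ 3.21 V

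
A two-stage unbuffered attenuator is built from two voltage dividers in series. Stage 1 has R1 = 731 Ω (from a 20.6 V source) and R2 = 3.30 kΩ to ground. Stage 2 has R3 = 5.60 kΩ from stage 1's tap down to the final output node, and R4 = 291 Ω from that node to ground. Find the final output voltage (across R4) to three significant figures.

Stage 2 presents R3+R4 = 5891 Ω as a load on stage 1's tap.
Stage 1's lower leg becomes R2‖(R3+R4) = 2115 Ω, so V_mid = 20.6 × 2115/2846 = 15.31 V.
Stage 2 is itself unloaded: V_out = V_mid × R4/(R3+R4) = 15.31 × 291/5891 = 0.756 V.

V_out ≈ 0.756 V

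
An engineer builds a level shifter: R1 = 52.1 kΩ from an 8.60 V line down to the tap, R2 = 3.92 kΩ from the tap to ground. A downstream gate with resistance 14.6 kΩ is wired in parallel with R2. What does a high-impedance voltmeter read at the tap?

The load sits in parallel with R2: R2‖R_L = (3.92 × 14.6) / (3.92 + 14.6) = 3.090 kΩ.
V_out = 8.60 × 3.090 / (52.1 + 3.090) = 8.60 × 3.090/55.19 = 0.482 V.

V_out ≈ 0.482 V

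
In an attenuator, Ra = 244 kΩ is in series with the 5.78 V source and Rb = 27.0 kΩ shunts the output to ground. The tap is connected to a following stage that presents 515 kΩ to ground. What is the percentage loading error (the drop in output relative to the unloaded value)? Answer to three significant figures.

The divider's output (Thévenin) resistance is Ra‖Rb = 24.31 kΩ.
Fractional drop under load = R_th/(R_th + R_L) = 24.31 / (24.31 + 515) = 0.04508.
So the output falls by 4.51 %.

4.51 %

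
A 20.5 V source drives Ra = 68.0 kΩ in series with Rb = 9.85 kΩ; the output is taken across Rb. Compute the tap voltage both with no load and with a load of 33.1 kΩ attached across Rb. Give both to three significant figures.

Unloaded: 2.59 V; loaded: 2.06 V

Open-circuit: V = 20.5 × 9.85/(68.0 + 9.85) = 2.59 V.
With the load, Rb becomes Rb‖R_L = 7.591 kΩ, so V = 20.5 × 7.591/75.59 = 2.06 V.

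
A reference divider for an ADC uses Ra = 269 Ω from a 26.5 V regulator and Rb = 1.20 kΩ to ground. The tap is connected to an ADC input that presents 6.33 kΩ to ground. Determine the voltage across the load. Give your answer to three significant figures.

V_out ≈ 20.9 V

The load sits in parallel with Rb: Rb‖R_L = (1200 × 6330) / (1200 + 6330) = 1009 Ω.
V_out = 26.5 × 1009 / (269 + 1009) = 26.5 × 1009/1278 = 20.9 V.
(Unloaded it would have been 21.6 V.)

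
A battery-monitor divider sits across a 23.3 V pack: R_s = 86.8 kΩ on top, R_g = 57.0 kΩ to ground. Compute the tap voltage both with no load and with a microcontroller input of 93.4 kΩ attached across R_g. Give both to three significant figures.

Unloaded: 9.24 V; loaded: 6.75 V

Open-circuit: V = 23.3 × 57.0/(86.8 + 57.0) = 9.24 V.
With the load, R_g becomes R_g‖R_L = 35.40 kΩ, so V = 23.3 × 35.40/122.2 = 6.75 V.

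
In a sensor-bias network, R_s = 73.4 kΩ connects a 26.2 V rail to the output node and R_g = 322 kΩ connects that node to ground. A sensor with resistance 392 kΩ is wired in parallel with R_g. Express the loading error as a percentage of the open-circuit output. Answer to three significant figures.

13.2 %

The divider's output (Thévenin) resistance is R_s‖R_g = 59.77 kΩ.
Fractional drop under load = R_th/(R_th + R_L) = 59.77 / (59.77 + 392) = 0.1323.
So the output falls by 13.2 %.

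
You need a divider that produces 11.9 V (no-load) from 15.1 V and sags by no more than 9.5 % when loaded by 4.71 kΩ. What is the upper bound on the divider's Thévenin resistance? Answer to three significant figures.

R_th ≤ 494 Ω

Loading drop = R_th/(R_th + R_L) ≤ 0.0950, so R_th ≤ R_L · ε/(1−ε) = 4.71 kΩ × 0.0950/0.9050 = 494 Ω.
(Any R1, R2 with R2/(R1+R2) = 0.788 and R1‖R2 ≤ 494 Ω will meet the spec.)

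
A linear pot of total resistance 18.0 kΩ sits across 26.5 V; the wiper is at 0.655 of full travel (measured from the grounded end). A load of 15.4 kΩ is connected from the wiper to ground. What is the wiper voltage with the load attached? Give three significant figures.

V ≈ 13.7 V

The wiper splits the pot into (1−α)R = 6.210 kΩ above and αR = 11.79 kΩ below.
Lower section ‖ load = 6.678 kΩ.
V_wiper = 26.5 × 6.678/(6.210 + 6.678) = 13.7 V.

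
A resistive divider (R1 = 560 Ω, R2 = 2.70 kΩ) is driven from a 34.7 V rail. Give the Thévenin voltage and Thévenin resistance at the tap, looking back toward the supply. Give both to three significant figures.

V_th is the open-circuit tap voltage: 34.7 × 2700/(560 + 2700) = 28.7 V.
With the supply zeroed, R1 and R2 appear in parallel from the tap: R_th = R1‖R2 = (560 × 2700)/3260 = 464 Ω.

V_th = 28.7 V, R_th = 464 Ω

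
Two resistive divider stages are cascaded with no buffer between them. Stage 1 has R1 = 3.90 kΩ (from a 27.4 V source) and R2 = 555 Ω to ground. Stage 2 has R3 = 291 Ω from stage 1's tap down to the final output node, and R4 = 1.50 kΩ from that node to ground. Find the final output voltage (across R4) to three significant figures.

Stage 2 presents R3+R4 = 1791 Ω as a load on stage 1's tap.
Stage 1's lower leg becomes R2‖(R3+R4) = 423.7 Ω, so V_mid = 27.4 × 423.7/4324 = 2.685 V.
Stage 2 is itself unloaded: V_out = V_mid × R4/(R3+R4) = 2.685 × 1500/1791 = 2.25 V.

V_out ≈ 2.25 V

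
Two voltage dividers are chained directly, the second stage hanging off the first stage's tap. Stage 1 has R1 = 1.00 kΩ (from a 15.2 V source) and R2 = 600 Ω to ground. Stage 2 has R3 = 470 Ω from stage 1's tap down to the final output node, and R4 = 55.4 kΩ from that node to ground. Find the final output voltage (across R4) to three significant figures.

Stage 2 presents R3+R4 = 55870 Ω as a load on stage 1's tap.
Stage 1's lower leg becomes R2‖(R3+R4) = 593.6 Ω, so V_mid = 15.2 × 593.6/1594 = 5.662 V.
Stage 2 is itself unloaded: V_out = V_mid × R4/(R3+R4) = 5.662 × 55400/55870 = 5.61 V.

V_out ≈ 5.61 V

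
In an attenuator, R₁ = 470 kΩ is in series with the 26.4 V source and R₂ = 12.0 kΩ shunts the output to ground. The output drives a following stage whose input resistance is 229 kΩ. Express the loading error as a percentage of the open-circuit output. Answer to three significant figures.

The divider's output (Thévenin) resistance is R₁‖R₂ = 11.70 kΩ.
Fractional drop under load = R_th/(R_th + R_L) = 11.70 / (11.70 + 229) = 0.04861.
So the output falls by 4.86 %.

4.86 %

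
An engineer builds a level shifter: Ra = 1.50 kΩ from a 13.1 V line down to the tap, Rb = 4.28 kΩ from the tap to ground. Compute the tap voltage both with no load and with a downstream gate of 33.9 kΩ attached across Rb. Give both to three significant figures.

Unloaded: 9.70 V; loaded: 9.39 V

Open-circuit: V = 13.1 × 4.28/(1.50 + 4.28) = 9.70 V.
With the load, Rb becomes Rb‖R_L = 3.800 kΩ, so V = 13.1 × 3.800/5.300 = 9.39 V.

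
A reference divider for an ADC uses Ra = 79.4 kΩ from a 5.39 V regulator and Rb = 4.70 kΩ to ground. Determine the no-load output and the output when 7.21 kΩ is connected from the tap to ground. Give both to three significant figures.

Open-circuit: V = 5.39 × 4.70/(79.4 + 4.70) = 0.301 V.
With the load, Rb becomes Rb‖R_L = 2.845 kΩ, so V = 5.39 × 2.845/82.25 = 0.186 V.

Unloaded: 0.301 V; loaded: 0.186 V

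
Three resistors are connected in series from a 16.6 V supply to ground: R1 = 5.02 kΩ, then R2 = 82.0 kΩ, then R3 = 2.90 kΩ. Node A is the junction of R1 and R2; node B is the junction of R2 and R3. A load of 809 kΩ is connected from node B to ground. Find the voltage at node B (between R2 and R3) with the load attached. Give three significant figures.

V ≈ 0.534 V

At node B, R3 is in parallel with the load: R3‖R_L = 2.890 kΩ.
Below node A the resistance is R2 + (R3‖R_L) = 84.89 kΩ, so V_A = 16.6 × 84.89/89.91 = 15.67 V.
Then V_B = V_A × (R3‖R_L)/(R2 + R3‖R_L) = 15.67 × 2.890/84.89 = 0.534 V.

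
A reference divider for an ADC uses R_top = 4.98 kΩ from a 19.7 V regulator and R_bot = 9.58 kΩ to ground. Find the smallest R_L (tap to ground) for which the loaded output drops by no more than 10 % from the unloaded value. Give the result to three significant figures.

R_L(min) ≈ 29.5 kΩ

Output resistance R_th = R_top‖R_bot = (4.98 × 9.58)/14.56 = 3.277 kΩ.
The fractional drop is R_th/(R_th + R_L); requiring this ≤ 0.100 gives R_L ≥ R_th(1/0.100 − 1) = 3.277 × 9.000 = 29.5 kΩ.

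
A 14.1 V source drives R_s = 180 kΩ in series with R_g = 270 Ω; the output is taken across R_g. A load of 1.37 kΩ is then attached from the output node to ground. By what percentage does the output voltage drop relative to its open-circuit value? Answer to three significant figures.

16.4 %

The divider's output (Thévenin) resistance is R_s‖R_g = 269.6 Ω.
Fractional drop under load = R_th/(R_th + R_L) = 269.6 / (269.6 + 1370) = 0.1644.
So the output falls by 16.4 %.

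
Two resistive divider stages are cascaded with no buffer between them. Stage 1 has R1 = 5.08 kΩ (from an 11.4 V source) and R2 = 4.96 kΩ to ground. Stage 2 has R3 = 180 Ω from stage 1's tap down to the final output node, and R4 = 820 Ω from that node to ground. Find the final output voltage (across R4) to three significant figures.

Stage 2 presents R3+R4 = 1000 Ω as a load on stage 1's tap.
Stage 1's lower leg becomes R2‖(R3+R4) = 832.2 Ω, so V_mid = 11.4 × 832.2/5912 = 1.605 V.
Stage 2 is itself unloaded: V_out = V_mid × R4/(R3+R4) = 1.605 × 820/1000 = 1.32 V.

V_out ≈ 1.32 V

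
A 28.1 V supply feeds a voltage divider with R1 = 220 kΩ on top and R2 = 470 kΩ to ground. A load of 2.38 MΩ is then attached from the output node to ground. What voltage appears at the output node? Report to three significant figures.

V_out ≈ 18.0 V

The load sits in parallel with R2: R2‖R_L = (470 × 2380) / (470 + 2380) = 392.5 kΩ.
V_out = 28.1 × 392.5 / (220 + 392.5) = 28.1 × 392.5/612.5 = 18.0 V.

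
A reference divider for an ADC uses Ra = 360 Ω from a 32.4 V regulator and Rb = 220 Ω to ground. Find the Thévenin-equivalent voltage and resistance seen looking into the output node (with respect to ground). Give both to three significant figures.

V_th = 12.3 V, R_th = 137 Ω

V_th is the open-circuit tap voltage: 32.4 × 220/(360 + 220) = 12.3 V.
With the supply zeroed, Ra and Rb appear in parallel from the tap: R_th = Ra‖Rb = (360 × 220)/580.0 = 137 Ω.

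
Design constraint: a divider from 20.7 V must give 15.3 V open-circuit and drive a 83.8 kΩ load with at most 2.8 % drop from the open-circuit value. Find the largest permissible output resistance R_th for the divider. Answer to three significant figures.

R_th ≤ 2.41 kΩ

Loading drop = R_th/(R_th + R_L) ≤ 0.0280, so R_th ≤ R_L · ε/(1−ε) = 83.8 kΩ × 0.0280/0.9720 = 2.41 kΩ.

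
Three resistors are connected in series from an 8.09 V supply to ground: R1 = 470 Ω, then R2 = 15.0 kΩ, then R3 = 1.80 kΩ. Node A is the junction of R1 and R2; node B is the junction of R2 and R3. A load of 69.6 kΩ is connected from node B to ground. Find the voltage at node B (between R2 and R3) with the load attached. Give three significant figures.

V ≈ 0.824 V

At node B, R3 is in parallel with the load: R3‖R_L = 1755 Ω.
Below node A the resistance is R2 + (R3‖R_L) = 16750 Ω, so V_A = 8.09 × 16750/17220 = 7.869 V.
Then V_B = V_A × (R3‖R_L)/(R2 + R3‖R_L) = 7.869 × 1755/16750 = 0.824 V.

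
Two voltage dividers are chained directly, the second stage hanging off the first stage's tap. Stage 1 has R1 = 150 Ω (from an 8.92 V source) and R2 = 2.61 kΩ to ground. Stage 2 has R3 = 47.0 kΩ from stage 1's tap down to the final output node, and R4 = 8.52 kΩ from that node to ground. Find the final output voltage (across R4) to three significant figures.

Stage 2 presents R3+R4 = 55520 Ω as a load on stage 1's tap.
Stage 1's lower leg becomes R2‖(R3+R4) = 2493 Ω, so V_mid = 8.92 × 2493/2643 = 8.414 V.
Stage 2 is itself unloaded: V_out = V_mid × R4/(R3+R4) = 8.414 × 8520/55520 = 1.29 V.

V_out ≈ 1.29 V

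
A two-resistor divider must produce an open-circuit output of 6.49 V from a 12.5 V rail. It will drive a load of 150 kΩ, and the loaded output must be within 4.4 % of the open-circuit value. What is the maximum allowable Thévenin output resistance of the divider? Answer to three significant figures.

R_th ≤ 6.90 kΩ

Loading drop = R_th/(R_th + R_L) ≤ 0.0440, so R_th ≤ R_L · ε/(1−ε) = 150 kΩ × 0.0440/0.9560 = 6.90 kΩ.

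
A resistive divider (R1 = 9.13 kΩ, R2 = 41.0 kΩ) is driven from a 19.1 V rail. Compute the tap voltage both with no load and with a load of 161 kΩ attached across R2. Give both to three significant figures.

Open-circuit: V = 19.1 × 41.0/(9.13 + 41.0) = 15.6 V.
With the load, R2 becomes R2‖R_L = 32.68 kΩ, so V = 19.1 × 32.68/41.81 = 14.9 V.

Unloaded: 15.6 V; loaded: 14.9 V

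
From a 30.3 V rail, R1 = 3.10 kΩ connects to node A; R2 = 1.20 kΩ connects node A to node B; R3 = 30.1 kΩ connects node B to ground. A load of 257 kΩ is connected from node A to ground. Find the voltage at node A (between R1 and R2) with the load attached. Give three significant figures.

V ≈ 27.3 V

Below node A the series string R2+R3 = 31.30 kΩ sits in parallel with the 257 kΩ load: 27.90 kΩ.
V_A = 30.3 × 27.90/(3.10 + 27.90) = 27.3 V.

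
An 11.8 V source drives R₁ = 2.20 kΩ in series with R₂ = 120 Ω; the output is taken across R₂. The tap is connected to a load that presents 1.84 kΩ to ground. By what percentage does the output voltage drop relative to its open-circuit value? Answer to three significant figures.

5.82 %

The divider's output (Thévenin) resistance is R₁‖R₂ = 113.8 Ω.
Fractional drop under load = R_th/(R_th + R_L) = 113.8 / (113.8 + 1840) = 0.05824.
So the output falls by 5.82 %.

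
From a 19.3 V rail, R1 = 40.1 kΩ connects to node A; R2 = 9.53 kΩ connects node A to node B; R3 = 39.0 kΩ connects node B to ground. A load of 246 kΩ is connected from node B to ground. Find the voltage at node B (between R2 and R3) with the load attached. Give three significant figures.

V ≈ 7.80 V

At node B, R3 is in parallel with the load: R3‖R_L = 33.66 kΩ.
Below node A the resistance is R2 + (R3‖R_L) = 43.19 kΩ, so V_A = 19.3 × 43.19/83.29 = 10.01 V.
Then V_B = V_A × (R3‖R_L)/(R2 + R3‖R_L) = 10.01 × 33.66/43.19 = 7.80 V.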